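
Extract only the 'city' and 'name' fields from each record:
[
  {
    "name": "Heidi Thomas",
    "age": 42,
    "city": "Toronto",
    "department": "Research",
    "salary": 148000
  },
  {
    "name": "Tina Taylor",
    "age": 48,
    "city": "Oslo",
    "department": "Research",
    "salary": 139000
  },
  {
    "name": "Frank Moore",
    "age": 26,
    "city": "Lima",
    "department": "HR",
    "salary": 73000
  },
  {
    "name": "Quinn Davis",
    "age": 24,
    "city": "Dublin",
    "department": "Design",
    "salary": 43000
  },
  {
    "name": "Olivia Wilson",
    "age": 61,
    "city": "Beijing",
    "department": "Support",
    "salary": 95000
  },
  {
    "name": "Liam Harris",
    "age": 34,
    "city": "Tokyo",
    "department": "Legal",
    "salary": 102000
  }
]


Original: 6 records with fields: name, age, city, department, salary
Keep: ['city', 'name']
Drop: ['age', 'department', 'salary']
Result: 6 records, 2 fields each

[
  {
    "city": "Toronto",
    "name": "Heidi Thomas"
  },
  {
    "city": "Oslo",
    "name": "Tina Taylor"
  },
  {
    "city": "Lima",
    "name": "Frank Moore"
  },
  {
    "city": "Dublin",
    "name": "Quinn Davis"
  },
  {
    "city": "Beijing",
    "name": "Olivia Wilson"
  },
  {
    "city": "Tokyo",
    "name": "Liam Harris"
  }
]


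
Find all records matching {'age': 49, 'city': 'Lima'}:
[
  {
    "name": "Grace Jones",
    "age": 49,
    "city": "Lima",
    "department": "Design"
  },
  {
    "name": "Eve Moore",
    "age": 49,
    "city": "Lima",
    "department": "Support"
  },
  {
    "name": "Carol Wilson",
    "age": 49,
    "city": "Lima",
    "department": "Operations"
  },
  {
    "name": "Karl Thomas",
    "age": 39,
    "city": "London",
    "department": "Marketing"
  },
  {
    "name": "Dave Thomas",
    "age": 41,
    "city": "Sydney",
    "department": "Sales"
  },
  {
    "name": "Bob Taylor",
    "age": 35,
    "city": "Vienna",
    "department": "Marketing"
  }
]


Search criteria: {'age': 49, 'city': 'Lima'}

Checking 6 records:
  Grace Jones: {age: 49, city: Lima} <-- MATCH
  Eve Moore: {age: 49, city: Lima} <-- MATCH
  Carol Wilson: {age: 49, city: Lima} <-- MATCH
  Karl Thomas: {age: 39, city: London}
  Dave Thomas: {age: 41, city: Sydney}
  Bob Taylor: {age: 35, city: Vienna}

Matches: ["Grace Jones", "Eve Moore", "Carol Wilson"]

["Grace Jones", "Eve Moore", "Carol Wilson"]


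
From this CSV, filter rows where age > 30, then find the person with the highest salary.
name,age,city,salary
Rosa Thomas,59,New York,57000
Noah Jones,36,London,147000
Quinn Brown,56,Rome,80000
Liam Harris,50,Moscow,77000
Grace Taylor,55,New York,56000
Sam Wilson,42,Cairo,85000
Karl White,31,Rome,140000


Filter: age > 30
Sort by: salary (descending)

Filtered records (7):
  Noah Jones, age 36, salary $147000
  Karl White, age 31, salary $140000
  Sam Wilson, age 42, salary $85000
  Quinn Brown, age 56, salary $80000
  Liam Harris, age 50, salary $77000
  Rosa Thomas, age 59, salary $57000
  Grace Taylor, age 55, salary $56000

Highest salary: Noah Jones ($147000)

Noah Jones


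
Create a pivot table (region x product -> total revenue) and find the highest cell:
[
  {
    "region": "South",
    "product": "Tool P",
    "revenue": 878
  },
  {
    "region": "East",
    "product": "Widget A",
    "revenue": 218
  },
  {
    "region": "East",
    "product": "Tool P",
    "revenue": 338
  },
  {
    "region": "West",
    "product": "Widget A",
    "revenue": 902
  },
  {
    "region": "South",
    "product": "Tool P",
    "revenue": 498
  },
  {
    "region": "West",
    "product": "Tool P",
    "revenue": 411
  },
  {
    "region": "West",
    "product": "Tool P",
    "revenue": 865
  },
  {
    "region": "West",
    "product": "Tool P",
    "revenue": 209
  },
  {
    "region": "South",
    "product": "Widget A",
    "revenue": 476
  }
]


Pivot: region (rows) x product (columns) -> total revenue

     Tool P        Widget A    
East           338           218  
South         1376           476  
West          1485           902  

Highest: West / Tool P = $1485

West / Tool P = $1485


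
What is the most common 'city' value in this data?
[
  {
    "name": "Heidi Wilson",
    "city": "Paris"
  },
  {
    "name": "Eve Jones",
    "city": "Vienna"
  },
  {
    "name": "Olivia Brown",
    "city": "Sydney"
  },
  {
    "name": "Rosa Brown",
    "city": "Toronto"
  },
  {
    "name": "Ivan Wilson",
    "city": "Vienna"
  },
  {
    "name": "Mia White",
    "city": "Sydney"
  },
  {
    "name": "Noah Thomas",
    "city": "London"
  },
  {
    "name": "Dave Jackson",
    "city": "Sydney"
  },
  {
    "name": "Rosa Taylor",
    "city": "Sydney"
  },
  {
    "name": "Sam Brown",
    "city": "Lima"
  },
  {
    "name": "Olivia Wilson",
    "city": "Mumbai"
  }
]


Counting 'city' values across 11 records:

  Sydney: 4 ####
  Vienna: 2 ##
  Paris: 1 #
  Toronto: 1 #
  London: 1 #
  Lima: 1 #
  Mumbai: 1 #

Most common: Sydney (4 times)

Sydney (4 times)


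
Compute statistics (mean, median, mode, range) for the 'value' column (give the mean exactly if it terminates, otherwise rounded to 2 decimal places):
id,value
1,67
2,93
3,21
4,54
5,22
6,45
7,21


Data: [67, 93, 21, 54, 22, 45, 21]
Count: 7
Sum: 323
Mean: 323/7 ≈ 46.14 (rounded to 2 decimal places)
Sorted: [21, 21, 22, 45, 54, 67, 93]
Median: 45.0
Mode: 21 (2 times)
Range: 93 - 21 = 72
Min: 21, Max: 93

mean≈46.14, median=45.0, mode=21, range=72


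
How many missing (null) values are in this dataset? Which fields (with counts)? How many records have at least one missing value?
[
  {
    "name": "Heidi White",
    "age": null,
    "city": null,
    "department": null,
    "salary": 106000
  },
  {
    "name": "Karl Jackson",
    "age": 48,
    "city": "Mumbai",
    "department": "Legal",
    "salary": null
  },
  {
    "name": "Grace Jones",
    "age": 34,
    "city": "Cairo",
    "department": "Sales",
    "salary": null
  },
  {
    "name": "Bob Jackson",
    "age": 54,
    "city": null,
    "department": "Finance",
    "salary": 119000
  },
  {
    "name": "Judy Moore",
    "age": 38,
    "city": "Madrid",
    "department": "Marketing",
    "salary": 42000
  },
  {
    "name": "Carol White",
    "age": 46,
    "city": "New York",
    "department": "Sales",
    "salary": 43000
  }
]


Checking for missing (null) values in 6 records:

  Heidi White: age, city, department
  Karl Jackson: salary
  Grace Jones: salary
  Bob Jackson: city
  Judy Moore: complete
  Carol White: complete

Per field:
  name: 0 missing
  age: 1 missing
  city: 2 missing
  department: 1 missing
  salary: 2 missing

Total missing values: 6
Records with any missing: 4

6 missing values (age: 1, city: 2, department: 1, salary: 2); 4 incomplete records


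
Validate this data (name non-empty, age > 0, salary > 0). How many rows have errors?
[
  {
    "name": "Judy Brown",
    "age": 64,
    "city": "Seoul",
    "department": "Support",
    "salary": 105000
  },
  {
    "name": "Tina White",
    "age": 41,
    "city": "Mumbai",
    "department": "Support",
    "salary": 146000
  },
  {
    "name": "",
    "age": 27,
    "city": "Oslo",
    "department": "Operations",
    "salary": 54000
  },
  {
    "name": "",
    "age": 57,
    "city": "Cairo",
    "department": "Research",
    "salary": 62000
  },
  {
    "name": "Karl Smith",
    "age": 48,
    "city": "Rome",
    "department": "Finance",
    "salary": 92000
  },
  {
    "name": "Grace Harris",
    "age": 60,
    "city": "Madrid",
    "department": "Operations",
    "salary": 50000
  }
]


Validating 6 records:
Rules: name non-empty, age > 0, salary > 0

  Row 1 (Judy Brown): OK
  Row 2 (Tina White): OK
  Row 3 (???): empty name
  Row 4 (???): empty name
  Row 5 (Karl Smith): OK
  Row 6 (Grace Harris): OK

Total errors: 2

2 errors


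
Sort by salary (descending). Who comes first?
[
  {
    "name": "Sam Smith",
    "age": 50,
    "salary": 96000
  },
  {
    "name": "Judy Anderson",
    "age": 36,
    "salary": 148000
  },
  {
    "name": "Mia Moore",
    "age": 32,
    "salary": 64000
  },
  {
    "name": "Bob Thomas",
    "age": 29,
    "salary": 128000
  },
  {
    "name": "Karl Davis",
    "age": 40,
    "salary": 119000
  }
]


Sort by: salary (descending)

Sorted order:
  1. Judy Anderson (salary = 148000)
  2. Bob Thomas (salary = 128000)
  3. Karl Davis (salary = 119000)
  4. Sam Smith (salary = 96000)
  5. Mia Moore (salary = 64000)

First: Judy Anderson

Judy Anderson


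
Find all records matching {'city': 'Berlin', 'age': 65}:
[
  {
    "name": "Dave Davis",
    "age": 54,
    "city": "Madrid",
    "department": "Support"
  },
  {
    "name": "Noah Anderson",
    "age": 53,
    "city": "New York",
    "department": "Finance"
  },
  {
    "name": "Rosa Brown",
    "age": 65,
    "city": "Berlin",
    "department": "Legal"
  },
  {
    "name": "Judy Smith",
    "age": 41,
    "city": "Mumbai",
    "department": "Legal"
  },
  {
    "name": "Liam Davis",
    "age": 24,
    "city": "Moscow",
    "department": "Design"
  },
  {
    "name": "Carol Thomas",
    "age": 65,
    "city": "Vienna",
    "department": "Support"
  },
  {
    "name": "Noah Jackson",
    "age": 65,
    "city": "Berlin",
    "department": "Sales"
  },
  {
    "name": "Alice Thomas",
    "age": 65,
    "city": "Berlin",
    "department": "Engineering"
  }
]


Search criteria: {'city': 'Berlin', 'age': 65}

Checking 8 records:
  Dave Davis: {city: Madrid, age: 54}
  Noah Anderson: {city: New York, age: 53}
  Rosa Brown: {city: Berlin, age: 65} <-- MATCH
  Judy Smith: {city: Mumbai, age: 41}
  Liam Davis: {city: Moscow, age: 24}
  Carol Thomas: {city: Vienna, age: 65}
  Noah Jackson: {city: Berlin, age: 65} <-- MATCH
  Alice Thomas: {city: Berlin, age: 65} <-- MATCH

Matches: ["Rosa Brown", "Noah Jackson", "Alice Thomas"]

["Rosa Brown", "Noah Jackson", "Alice Thomas"]


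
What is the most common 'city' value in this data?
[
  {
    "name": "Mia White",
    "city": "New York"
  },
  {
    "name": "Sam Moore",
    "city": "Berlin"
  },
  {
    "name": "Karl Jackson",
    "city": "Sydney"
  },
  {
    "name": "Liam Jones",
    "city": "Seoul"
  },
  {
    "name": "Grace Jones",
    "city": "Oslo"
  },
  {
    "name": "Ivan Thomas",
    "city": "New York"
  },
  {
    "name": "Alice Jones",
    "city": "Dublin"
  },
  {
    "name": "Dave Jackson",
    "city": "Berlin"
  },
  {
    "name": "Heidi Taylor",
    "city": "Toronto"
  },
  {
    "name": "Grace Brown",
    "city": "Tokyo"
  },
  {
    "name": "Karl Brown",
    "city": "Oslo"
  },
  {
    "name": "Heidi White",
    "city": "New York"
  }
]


Counting 'city' values across 12 records:

  New York: 3 ###
  Berlin: 2 ##
  Oslo: 2 ##
  Sydney: 1 #
  Seoul: 1 #
  Dublin: 1 #
  Toronto: 1 #
  Tokyo: 1 #

Most common: New York (3 times)

New York (3 times)


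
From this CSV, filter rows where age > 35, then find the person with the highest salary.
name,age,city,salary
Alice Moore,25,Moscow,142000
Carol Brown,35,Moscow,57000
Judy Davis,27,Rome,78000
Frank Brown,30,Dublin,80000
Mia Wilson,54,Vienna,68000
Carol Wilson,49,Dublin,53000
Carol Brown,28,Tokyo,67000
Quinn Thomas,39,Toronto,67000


Filter: age > 35
Sort by: salary (descending)

Filtered records (3):
  Mia Wilson, age 54, salary $68000
  Quinn Thomas, age 39, salary $67000
  Carol Wilson, age 49, salary $53000

Highest salary: Mia Wilson ($68000)

Mia Wilson


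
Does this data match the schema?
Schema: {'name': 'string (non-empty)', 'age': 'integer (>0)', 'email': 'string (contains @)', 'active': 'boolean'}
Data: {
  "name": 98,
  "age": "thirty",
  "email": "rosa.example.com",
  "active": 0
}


Validating each field against schema:
  name: FAIL (98 is not a string)
  age: FAIL ("thirty" is not an integer)
  email: FAIL ("rosa.example.com" does not contain @)
  active: FAIL (0 is not a boolean)

Result: INVALID (4 errors: name, age, email, active)

INVALID (4 errors: name, age, email, active)


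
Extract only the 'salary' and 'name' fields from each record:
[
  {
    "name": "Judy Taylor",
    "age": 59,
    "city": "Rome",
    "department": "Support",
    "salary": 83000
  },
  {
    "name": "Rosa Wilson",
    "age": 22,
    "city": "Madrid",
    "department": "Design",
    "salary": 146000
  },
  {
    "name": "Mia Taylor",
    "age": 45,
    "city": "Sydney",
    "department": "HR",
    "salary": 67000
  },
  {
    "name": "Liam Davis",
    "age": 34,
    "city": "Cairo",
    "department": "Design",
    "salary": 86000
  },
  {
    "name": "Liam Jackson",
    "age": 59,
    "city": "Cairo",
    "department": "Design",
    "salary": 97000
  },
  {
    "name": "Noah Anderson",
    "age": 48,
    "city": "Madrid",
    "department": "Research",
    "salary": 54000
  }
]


Original: 6 records with fields: name, age, city, department, salary
Keep: ['salary', 'name']
Drop: ['age', 'city', 'department']
Result: 6 records, 2 fields each

[
  {
    "salary": 83000,
    "name": "Judy Taylor"
  },
  {
    "salary": 146000,
    "name": "Rosa Wilson"
  },
  {
    "salary": 67000,
    "name": "Mia Taylor"
  },
  {
    "salary": 86000,
    "name": "Liam Davis"
  },
  {
    "salary": 97000,
    "name": "Liam Jackson"
  },
  {
    "salary": 54000,
    "name": "Noah Anderson"
  }
]


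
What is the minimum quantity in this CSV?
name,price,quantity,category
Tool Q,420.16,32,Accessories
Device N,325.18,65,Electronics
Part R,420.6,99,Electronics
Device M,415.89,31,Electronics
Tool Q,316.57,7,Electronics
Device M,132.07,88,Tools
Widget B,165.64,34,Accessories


Computing minimum quantity:
Values: [32, 65, 99, 31, 7, 88, 34]
Min = 7

7


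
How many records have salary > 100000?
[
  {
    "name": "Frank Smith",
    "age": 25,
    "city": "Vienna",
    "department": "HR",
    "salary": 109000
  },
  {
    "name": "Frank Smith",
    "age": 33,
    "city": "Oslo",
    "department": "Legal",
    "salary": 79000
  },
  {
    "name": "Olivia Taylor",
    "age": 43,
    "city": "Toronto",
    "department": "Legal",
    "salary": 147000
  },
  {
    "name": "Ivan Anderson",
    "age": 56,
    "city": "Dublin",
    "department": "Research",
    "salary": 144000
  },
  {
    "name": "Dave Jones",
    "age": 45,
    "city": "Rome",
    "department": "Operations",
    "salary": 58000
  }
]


Data: 5 records
Condition: salary > 100000

Checking each record:
  Frank Smith: 109000 MATCH
  Frank Smith: 79000
  Olivia Taylor: 147000 MATCH
  Ivan Anderson: 144000 MATCH
  Dave Jones: 58000

Count: 3

3


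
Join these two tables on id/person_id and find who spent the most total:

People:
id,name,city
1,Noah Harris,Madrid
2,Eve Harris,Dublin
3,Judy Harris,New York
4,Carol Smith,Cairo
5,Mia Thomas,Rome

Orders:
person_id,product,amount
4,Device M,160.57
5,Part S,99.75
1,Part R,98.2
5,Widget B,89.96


Join on: people.id = orders.person_id

Joined rows:
  Carol Smith (Cairo) bought Device M for $160.57
  Mia Thomas (Rome) bought Part S for $99.75
  Noah Harris (Madrid) bought Part R for $98.2
  Mia Thomas (Rome) bought Widget B for $89.96

Total per person:
  Mia Thomas: $189.71
  Carol Smith: $160.57
  Noah Harris: $98.20

Top spender: Mia Thomas ($189.71)

Mia Thomas ($189.71)


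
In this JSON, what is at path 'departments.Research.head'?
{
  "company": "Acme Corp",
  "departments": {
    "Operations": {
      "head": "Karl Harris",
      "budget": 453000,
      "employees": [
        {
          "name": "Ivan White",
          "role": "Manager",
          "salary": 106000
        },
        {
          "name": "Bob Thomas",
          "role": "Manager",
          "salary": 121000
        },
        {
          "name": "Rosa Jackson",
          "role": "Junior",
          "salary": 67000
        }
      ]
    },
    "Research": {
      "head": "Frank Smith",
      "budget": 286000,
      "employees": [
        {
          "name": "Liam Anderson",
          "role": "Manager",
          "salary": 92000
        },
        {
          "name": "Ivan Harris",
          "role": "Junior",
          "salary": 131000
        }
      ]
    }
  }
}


Path: departments.Research.head

Navigate:
  -> departments
  -> Research
  -> head = 'Frank Smith'

Frank Smith


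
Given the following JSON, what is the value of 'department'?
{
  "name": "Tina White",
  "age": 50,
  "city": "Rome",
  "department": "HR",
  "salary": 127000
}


Looking up field 'department'
Value: HR

HR


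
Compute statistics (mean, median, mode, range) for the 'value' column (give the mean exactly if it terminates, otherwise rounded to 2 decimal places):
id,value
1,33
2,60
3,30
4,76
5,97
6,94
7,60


Data: [33, 60, 30, 76, 97, 94, 60]
Count: 7
Sum: 450
Mean: 450/7 ≈ 64.29 (rounded to 2 decimal places)
Sorted: [30, 33, 60, 60, 76, 94, 97]
Median: 60.0
Mode: 60 (2 times)
Range: 97 - 30 = 67
Min: 30, Max: 97

mean≈64.29, median=60.0, mode=60, range=67


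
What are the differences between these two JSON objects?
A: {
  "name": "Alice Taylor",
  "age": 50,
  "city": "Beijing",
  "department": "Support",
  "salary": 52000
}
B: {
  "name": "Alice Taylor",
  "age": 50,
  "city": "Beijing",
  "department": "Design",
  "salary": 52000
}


Comparing each field (in key order):
  name: same
  age: same
  city: same
  department: DIFFERENT
  salary: same
Differences:
  department: Support -> Design

1 field(s) changed

1 change: department


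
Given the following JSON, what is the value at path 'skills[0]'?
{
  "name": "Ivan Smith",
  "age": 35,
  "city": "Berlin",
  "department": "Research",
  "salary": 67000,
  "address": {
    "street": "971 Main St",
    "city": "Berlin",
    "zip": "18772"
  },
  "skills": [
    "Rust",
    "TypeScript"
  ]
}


Query: skills[0]
Path: skills -> first element
Value: Rust

Rust


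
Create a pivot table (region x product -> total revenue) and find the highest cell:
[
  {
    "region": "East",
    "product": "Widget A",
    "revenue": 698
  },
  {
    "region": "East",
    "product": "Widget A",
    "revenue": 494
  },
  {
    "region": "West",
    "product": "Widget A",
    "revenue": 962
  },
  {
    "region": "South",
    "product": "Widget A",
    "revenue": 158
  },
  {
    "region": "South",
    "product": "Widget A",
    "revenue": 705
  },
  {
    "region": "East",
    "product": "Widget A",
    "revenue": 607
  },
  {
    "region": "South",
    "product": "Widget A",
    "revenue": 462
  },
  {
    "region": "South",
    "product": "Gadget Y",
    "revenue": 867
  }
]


Pivot: region (rows) x product (columns) -> total revenue

     Gadget Y      Widget A    
East             0          1799  
South          867          1325  
West             0           962  

Highest: East / Widget A = $1799

East / Widget A = $1799


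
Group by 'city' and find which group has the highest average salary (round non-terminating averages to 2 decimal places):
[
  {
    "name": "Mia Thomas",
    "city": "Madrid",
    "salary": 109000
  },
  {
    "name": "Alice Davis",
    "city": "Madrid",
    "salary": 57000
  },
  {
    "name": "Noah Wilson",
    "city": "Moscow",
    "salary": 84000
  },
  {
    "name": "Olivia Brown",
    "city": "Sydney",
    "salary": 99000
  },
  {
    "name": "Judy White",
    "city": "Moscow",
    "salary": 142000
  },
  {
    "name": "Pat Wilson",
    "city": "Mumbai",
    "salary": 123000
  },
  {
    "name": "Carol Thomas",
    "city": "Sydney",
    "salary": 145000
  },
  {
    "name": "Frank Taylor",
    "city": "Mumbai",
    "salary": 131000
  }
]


Group by: city

Groups:
  Madrid: 2 people, avg salary = 166000/2 = $83000
  Moscow: 2 people, avg salary = 226000/2 = $113000
  Mumbai: 2 people, avg salary = 254000/2 = $127000
  Sydney: 2 people, avg salary = 244000/2 = $122000

Highest average salary: Mumbai ($127000)

Mumbai ($127000)


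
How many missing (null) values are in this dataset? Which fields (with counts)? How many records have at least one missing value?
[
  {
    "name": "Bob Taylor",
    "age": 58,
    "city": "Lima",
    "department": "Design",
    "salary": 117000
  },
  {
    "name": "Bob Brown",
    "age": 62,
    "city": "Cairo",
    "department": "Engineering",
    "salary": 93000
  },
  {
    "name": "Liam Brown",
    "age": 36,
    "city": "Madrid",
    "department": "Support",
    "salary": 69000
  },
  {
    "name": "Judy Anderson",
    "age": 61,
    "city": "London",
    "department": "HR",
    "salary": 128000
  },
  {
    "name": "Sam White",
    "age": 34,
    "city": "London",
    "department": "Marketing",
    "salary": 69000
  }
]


Checking for missing (null) values in 5 records:

  Bob Taylor: complete
  Bob Brown: complete
  Liam Brown: complete
  Judy Anderson: complete
  Sam White: complete

Per field:
  name: 0 missing
  age: 0 missing
  city: 0 missing
  department: 0 missing
  salary: 0 missing

Total missing values: 0
Records with any missing: 0

0 missing values (none); 0 incomplete records


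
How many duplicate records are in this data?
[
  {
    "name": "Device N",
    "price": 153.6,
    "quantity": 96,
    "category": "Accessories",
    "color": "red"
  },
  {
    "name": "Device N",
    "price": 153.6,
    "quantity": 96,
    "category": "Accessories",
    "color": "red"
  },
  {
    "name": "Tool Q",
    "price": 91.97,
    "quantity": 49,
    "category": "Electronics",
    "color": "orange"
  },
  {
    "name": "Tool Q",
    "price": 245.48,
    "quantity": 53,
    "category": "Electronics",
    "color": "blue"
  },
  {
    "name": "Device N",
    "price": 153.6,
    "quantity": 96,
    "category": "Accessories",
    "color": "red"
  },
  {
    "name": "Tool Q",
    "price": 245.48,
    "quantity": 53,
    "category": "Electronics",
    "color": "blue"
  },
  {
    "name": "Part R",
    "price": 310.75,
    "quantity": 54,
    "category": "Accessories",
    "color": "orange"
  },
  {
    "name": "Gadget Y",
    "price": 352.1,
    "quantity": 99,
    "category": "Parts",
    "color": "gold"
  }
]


Checking 8 records for duplicates:

  Row 1: Device N ($153.6, qty 96)
  Row 2: Device N ($153.6, qty 96) <-- DUPLICATE
  Row 3: Tool Q ($91.97, qty 49)
  Row 4: Tool Q ($245.48, qty 53)
  Row 5: Device N ($153.6, qty 96) <-- DUPLICATE
  Row 6: Tool Q ($245.48, qty 53) <-- DUPLICATE
  Row 7: Part R ($310.75, qty 54)
  Row 8: Gadget Y ($352.1, qty 99)

Duplicates found: 3
Unique records: 5

3 duplicates, 5 unique


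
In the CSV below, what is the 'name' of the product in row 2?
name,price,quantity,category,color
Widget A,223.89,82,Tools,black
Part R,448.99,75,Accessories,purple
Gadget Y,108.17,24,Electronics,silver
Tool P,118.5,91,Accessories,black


Query: Row 2 ('Part R'), column 'name'
Value: Part R

Part R


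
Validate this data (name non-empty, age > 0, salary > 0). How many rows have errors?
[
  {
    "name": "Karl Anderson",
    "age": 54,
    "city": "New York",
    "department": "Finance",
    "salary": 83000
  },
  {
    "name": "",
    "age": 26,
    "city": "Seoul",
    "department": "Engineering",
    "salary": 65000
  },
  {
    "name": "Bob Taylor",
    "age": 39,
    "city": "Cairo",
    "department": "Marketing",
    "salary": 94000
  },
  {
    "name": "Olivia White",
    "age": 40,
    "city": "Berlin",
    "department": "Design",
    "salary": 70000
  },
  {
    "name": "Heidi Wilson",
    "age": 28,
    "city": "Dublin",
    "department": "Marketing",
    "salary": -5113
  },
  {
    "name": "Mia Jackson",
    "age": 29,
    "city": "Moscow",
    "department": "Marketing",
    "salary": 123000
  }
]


Validating 6 records:
Rules: name non-empty, age > 0, salary > 0

  Row 1 (Karl Anderson): OK
  Row 2 (???): empty name
  Row 3 (Bob Taylor): OK
  Row 4 (Olivia White): OK
  Row 5 (Heidi Wilson): negative salary: -5113
  Row 6 (Mia Jackson): OK

Total errors: 2

2 errors


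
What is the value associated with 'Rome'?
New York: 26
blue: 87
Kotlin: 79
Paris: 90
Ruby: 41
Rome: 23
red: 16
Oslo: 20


Looking up key 'Rome'
Value: 23

23


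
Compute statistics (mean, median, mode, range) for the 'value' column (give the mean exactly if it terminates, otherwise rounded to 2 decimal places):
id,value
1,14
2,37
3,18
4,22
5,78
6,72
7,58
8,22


Data: [14, 37, 18, 22, 78, 72, 58, 22]
Count: 8
Sum: 321
Mean: 321/8 = 40.125
Sorted: [14, 18, 22, 22, 37, 58, 72, 78]
Median: 29.5
Mode: 22 (2 times)
Range: 78 - 14 = 64
Min: 14, Max: 78

mean=40.125, median=29.5, mode=22, range=64


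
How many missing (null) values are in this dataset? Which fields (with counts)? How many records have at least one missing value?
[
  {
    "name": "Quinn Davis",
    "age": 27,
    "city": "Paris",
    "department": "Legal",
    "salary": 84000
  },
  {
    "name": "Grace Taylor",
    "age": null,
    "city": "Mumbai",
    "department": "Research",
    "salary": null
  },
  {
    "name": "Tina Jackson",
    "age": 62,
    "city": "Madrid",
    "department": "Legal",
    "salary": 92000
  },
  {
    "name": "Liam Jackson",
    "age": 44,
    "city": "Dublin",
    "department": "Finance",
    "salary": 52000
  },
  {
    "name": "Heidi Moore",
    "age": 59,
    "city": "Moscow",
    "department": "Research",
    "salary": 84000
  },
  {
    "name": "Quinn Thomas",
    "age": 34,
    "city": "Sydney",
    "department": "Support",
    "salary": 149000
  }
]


Checking for missing (null) values in 6 records:

  Quinn Davis: complete
  Grace Taylor: age, salary
  Tina Jackson: complete
  Liam Jackson: complete
  Heidi Moore: complete
  Quinn Thomas: complete

Per field:
  name: 0 missing
  age: 1 missing
  city: 0 missing
  department: 0 missing
  salary: 1 missing

Total missing values: 2
Records with any missing: 1

2 missing values (age: 1, salary: 1); 1 incomplete records


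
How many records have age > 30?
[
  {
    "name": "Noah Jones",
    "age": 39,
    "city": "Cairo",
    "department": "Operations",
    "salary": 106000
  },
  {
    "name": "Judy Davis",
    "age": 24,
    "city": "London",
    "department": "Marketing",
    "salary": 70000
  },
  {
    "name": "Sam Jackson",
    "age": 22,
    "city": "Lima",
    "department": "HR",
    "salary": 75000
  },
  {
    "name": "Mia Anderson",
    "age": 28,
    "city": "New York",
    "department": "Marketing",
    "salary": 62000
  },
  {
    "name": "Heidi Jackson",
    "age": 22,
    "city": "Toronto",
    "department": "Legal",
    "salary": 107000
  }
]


Data: 5 records
Condition: age > 30

Checking each record:
  Noah Jones: 39 MATCH
  Judy Davis: 24
  Sam Jackson: 22
  Mia Anderson: 28
  Heidi Jackson: 22

Count: 1

1


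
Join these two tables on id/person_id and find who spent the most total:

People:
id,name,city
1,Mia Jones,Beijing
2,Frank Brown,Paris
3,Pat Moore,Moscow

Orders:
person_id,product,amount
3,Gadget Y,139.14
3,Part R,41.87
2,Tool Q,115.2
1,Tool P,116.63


Join on: people.id = orders.person_id

Joined rows:
  Pat Moore (Moscow) bought Gadget Y for $139.14
  Pat Moore (Moscow) bought Part R for $41.87
  Frank Brown (Paris) bought Tool Q for $115.2
  Mia Jones (Beijing) bought Tool P for $116.63

Total per person:
  Pat Moore: $181.01
  Mia Jones: $116.63
  Frank Brown: $115.20

Top spender: Pat Moore ($181.01)

Pat Moore ($181.01)


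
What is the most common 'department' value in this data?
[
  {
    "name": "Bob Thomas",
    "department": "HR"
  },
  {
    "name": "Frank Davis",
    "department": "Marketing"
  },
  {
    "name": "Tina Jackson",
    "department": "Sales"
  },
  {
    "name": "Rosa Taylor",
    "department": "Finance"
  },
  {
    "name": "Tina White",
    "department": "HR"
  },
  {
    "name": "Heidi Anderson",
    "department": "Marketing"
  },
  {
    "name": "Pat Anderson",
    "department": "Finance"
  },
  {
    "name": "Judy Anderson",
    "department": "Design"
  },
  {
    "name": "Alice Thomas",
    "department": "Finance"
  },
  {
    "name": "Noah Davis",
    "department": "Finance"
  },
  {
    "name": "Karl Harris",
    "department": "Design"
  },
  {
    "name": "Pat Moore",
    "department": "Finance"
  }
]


Counting 'department' values across 12 records:

  Finance: 5 #####
  HR: 2 ##
  Marketing: 2 ##
  Design: 2 ##
  Sales: 1 #

Most common: Finance (5 times)

Finance (5 times)


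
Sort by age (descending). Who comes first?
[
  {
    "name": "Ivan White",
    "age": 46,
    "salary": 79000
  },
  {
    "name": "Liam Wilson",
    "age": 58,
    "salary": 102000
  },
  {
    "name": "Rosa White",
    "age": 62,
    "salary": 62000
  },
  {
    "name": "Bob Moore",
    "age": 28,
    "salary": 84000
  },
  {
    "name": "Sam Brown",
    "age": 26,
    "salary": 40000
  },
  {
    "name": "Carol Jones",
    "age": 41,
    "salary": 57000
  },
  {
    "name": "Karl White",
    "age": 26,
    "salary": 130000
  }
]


Sort by: age (descending)

Sorted order:
  1. Rosa White (age = 62)
  2. Liam Wilson (age = 58)
  3. Ivan White (age = 46)
  4. Carol Jones (age = 41)
  5. Bob Moore (age = 28)
  6. Sam Brown (age = 26)
  7. Karl White (age = 26)

First: Rosa White

Rosa White


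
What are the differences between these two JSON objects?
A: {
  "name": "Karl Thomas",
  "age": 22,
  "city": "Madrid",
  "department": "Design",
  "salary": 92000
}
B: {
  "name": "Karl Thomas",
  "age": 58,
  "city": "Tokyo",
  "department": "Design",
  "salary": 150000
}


Comparing each field (in key order):
  name: same
  age: DIFFERENT
  city: DIFFERENT
  department: same
  salary: DIFFERENT
Differences:
  age: 22 -> 58
  city: Madrid -> Tokyo
  salary: 92000 -> 150000

3 field(s) changed

3 changes: age, city, salary


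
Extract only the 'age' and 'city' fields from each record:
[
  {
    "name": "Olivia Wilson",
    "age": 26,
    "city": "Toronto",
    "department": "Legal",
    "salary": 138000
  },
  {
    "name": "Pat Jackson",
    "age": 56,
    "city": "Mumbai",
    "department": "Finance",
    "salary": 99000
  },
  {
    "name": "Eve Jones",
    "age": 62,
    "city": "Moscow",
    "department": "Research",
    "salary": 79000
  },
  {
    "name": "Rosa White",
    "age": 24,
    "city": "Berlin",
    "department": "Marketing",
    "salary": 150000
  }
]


Original: 4 records with fields: name, age, city, department, salary
Keep: ['age', 'city']
Drop: ['name', 'department', 'salary']
Result: 4 records, 2 fields each

[
  {
    "age": 26,
    "city": "Toronto"
  },
  {
    "age": 56,
    "city": "Mumbai"
  },
  {
    "age": 62,
    "city": "Moscow"
  },
  {
    "age": 24,
    "city": "Berlin"
  }
]


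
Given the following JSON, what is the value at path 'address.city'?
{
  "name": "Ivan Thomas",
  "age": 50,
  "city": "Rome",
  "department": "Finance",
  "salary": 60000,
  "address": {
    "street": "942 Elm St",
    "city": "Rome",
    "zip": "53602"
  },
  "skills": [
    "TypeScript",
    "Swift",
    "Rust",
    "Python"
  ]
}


Query: address.city
Path: address -> city
Value: Rome

Rome


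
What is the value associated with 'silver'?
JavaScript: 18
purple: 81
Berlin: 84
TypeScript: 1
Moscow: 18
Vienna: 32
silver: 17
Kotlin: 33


Looking up key 'silver'
Value: 17

17


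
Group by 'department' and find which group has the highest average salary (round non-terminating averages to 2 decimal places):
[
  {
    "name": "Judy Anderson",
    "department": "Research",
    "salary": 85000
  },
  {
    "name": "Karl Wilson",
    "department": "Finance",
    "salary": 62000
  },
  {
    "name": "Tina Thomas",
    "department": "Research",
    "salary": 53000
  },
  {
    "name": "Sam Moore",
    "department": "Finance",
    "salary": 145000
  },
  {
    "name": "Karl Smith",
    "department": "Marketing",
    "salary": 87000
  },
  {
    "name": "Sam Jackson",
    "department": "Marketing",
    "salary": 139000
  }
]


Group by: department

Groups:
  Finance: 2 people, avg salary = 207000/2 = $103500
  Marketing: 2 people, avg salary = 226000/2 = $113000
  Research: 2 people, avg salary = 138000/2 = $69000

Highest average salary: Marketing ($113000)

Marketing ($113000)


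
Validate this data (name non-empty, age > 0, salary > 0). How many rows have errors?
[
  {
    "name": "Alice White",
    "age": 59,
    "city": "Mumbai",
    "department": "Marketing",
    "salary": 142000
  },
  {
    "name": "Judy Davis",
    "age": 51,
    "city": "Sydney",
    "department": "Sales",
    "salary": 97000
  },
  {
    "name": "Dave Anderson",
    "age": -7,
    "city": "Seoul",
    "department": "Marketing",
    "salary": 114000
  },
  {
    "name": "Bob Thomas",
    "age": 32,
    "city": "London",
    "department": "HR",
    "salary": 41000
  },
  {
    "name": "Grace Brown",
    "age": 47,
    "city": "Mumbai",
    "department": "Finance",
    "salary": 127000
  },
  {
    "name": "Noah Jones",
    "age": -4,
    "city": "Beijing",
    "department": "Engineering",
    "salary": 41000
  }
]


Validating 6 records:
Rules: name non-empty, age > 0, salary > 0

  Row 1 (Alice White): OK
  Row 2 (Judy Davis): OK
  Row 3 (Dave Anderson): negative age: -7
  Row 4 (Bob Thomas): OK
  Row 5 (Grace Brown): OK
  Row 6 (Noah Jones): negative age: -4

Total errors: 2

2 errors


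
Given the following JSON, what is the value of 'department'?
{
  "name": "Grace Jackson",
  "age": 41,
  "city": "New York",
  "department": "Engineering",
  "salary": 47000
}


Looking up field 'department'
Value: Engineering

Engineering


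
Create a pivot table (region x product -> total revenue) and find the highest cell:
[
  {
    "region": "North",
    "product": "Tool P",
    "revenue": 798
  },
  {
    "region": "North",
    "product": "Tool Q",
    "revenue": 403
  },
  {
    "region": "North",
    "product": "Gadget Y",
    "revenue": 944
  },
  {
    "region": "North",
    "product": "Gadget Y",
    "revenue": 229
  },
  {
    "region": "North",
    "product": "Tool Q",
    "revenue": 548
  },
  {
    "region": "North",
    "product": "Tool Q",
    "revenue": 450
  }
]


Pivot: region (rows) x product (columns) -> total revenue

     Gadget Y      Tool P        Tool Q      
North         1173           798          1401  

Highest: North / Tool Q = $1401

North / Tool Q = $1401


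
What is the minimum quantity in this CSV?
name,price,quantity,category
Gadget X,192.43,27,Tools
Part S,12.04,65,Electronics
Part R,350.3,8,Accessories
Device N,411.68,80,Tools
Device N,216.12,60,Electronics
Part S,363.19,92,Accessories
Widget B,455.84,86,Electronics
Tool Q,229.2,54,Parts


Computing minimum quantity:
Values: [27, 65, 8, 80, 60, 92, 86, 54]
Min = 8

8


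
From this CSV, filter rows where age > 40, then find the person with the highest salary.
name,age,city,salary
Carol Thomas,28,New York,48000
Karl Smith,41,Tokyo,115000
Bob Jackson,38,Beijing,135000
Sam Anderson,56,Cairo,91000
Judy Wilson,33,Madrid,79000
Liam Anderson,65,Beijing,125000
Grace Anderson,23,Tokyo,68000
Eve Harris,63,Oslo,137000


Filter: age > 40
Sort by: salary (descending)

Filtered records (4):
  Eve Harris, age 63, salary $137000
  Liam Anderson, age 65, salary $125000
  Karl Smith, age 41, salary $115000
  Sam Anderson, age 56, salary $91000

Highest salary: Eve Harris ($137000)

Eve Harris


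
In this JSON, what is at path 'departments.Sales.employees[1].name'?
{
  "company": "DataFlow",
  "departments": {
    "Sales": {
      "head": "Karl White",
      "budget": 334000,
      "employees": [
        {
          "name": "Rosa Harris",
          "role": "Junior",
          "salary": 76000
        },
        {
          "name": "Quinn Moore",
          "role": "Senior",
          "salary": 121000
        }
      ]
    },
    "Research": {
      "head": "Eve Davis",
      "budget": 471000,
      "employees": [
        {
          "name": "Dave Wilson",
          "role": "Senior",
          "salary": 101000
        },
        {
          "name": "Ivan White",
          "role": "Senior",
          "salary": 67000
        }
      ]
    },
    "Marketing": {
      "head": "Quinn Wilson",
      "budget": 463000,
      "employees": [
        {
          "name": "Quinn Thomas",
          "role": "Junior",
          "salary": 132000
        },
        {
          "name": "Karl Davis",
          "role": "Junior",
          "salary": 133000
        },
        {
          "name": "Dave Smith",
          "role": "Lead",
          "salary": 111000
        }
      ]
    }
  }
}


Path: departments.Sales.employees[1].name

Navigate:
  -> departments
  -> Sales
  -> employees[1].name = 'Quinn Moore'

Quinn Moore


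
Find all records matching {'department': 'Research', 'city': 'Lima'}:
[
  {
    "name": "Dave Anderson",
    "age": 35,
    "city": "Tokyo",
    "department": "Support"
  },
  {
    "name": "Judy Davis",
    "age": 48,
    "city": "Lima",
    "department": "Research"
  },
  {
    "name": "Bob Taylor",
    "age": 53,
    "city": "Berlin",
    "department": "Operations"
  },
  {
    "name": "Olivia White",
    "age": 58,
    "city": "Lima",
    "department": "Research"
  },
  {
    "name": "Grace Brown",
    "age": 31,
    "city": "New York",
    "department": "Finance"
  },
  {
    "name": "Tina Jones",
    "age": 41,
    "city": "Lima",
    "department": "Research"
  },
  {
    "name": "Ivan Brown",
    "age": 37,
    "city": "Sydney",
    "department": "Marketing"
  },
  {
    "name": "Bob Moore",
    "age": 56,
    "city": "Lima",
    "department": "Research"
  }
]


Search criteria: {'department': 'Research', 'city': 'Lima'}

Checking 8 records:
  Dave Anderson: {department: Support, city: Tokyo}
  Judy Davis: {department: Research, city: Lima} <-- MATCH
  Bob Taylor: {department: Operations, city: Berlin}
  Olivia White: {department: Research, city: Lima} <-- MATCH
  Grace Brown: {department: Finance, city: New York}
  Tina Jones: {department: Research, city: Lima} <-- MATCH
  Ivan Brown: {department: Marketing, city: Sydney}
  Bob Moore: {department: Research, city: Lima} <-- MATCH

Matches: ["Judy Davis", "Olivia White", "Tina Jones", "Bob Moore"]

["Judy Davis", "Olivia White", "Tina Jones", "Bob Moore"]


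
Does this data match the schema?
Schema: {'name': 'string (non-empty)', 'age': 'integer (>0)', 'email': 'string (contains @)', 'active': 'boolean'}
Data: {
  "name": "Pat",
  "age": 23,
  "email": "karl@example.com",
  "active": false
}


Validating each field against schema:
  name: OK (non-empty string)
  age: OK (positive integer)
  email: OK (string with @)
  active: OK (boolean)

Result: VALID

VALID


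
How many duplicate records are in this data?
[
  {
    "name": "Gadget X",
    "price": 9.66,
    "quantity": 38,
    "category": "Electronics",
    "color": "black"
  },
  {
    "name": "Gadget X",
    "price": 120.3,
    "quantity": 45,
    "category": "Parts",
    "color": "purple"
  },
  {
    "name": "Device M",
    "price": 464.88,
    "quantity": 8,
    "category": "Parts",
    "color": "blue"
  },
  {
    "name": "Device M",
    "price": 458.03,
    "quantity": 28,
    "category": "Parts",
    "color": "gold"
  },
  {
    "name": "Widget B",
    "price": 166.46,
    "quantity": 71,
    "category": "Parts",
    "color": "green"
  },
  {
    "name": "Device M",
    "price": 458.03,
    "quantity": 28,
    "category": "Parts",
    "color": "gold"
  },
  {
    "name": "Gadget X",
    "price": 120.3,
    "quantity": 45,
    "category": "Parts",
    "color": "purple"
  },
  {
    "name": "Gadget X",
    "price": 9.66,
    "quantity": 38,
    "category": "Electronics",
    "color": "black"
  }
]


Checking 8 records for duplicates:

  Row 1: Gadget X ($9.66, qty 38)
  Row 2: Gadget X ($120.3, qty 45)
  Row 3: Device M ($464.88, qty 8)
  Row 4: Device M ($458.03, qty 28)
  Row 5: Widget B ($166.46, qty 71)
  Row 6: Device M ($458.03, qty 28) <-- DUPLICATE
  Row 7: Gadget X ($120.3, qty 45) <-- DUPLICATE
  Row 8: Gadget X ($9.66, qty 38) <-- DUPLICATE

Duplicates found: 3
Unique records: 5

3 duplicates, 5 unique


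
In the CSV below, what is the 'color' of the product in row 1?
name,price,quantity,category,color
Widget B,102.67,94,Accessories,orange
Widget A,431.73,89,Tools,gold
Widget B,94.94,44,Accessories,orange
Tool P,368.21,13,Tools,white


Query: Row 1 ('Widget B'), column 'color'
Value: orange

orange


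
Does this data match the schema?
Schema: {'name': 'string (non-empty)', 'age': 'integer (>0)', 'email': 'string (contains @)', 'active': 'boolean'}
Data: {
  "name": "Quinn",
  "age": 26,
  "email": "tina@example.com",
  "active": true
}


Validating each field against schema:
  name: OK (non-empty string)
  age: OK (positive integer)
  email: OK (string with @)
  active: OK (boolean)

Result: VALID

VALID
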